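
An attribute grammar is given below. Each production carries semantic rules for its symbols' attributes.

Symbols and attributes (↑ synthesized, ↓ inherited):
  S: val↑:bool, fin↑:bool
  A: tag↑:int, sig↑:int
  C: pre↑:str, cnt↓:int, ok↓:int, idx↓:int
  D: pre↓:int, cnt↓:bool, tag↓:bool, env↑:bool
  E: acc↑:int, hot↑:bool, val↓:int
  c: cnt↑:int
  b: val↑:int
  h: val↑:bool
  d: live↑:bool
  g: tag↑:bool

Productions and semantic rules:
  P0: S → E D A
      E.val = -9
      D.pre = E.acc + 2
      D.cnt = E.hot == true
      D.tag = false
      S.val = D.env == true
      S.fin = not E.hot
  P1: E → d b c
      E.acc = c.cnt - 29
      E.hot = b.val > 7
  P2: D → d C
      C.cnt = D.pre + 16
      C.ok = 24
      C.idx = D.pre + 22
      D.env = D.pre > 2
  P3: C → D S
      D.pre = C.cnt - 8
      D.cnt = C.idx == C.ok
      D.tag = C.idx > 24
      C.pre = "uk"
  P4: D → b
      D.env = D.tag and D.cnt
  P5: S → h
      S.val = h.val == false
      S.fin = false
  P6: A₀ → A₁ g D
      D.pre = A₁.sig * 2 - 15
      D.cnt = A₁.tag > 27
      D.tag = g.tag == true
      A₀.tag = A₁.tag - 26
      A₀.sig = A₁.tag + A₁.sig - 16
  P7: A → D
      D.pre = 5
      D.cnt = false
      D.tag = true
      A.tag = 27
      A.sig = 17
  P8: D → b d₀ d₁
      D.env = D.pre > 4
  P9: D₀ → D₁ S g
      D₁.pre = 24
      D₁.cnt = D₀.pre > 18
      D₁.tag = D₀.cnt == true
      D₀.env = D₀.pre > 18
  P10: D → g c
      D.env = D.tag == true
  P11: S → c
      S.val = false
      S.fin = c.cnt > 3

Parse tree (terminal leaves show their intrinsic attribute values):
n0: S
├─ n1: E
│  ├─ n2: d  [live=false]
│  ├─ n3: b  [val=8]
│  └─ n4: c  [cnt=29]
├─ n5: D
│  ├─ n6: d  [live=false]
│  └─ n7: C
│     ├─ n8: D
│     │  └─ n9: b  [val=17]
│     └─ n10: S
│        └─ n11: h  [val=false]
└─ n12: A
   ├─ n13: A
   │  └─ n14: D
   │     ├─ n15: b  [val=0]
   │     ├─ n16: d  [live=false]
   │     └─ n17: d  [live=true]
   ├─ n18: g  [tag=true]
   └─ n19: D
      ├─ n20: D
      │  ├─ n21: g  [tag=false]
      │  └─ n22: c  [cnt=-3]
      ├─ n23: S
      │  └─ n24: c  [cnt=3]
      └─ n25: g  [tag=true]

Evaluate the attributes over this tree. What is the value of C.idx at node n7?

1. n1.val = -9  [-9]
2. n2.live = false  [terminal]
3. n3.val = 8  [terminal]
4. n4.cnt = 29  [terminal]
5. n1.acc = 0  [c.cnt - 29]
6. n1.hot = true  [b.val > 7]
7. n5.pre = 2  [E.acc + 2]
8. n5.cnt = true  [E.hot == true]
9. n5.tag = false  [false]
10. n6.live = false  [terminal]
11. n7.cnt = 18  [D.pre + 16]
12. n7.ok = 24  [24]
13. n7.idx = 24  [D.pre + 22]
14. n8.pre = 10  [C.cnt - 8]
15. n8.cnt = true  [C.idx == C.ok]
16. n8.tag = false  [C.idx > 24]
17. n9.val = 17  [terminal]
18. n8.env = false  [D.tag and D.cnt]
19. n11.val = false  [terminal]
20. n10.val = true  [h.val == false]
21. n10.fin = false  [false]
22. n7.pre = "uk"  ["uk"]
23. n5.env = false  [D.pre > 2]
24. n14.pre = 5  [5]
25. n14.cnt = false  [false]
26. n14.tag = true  [true]
27. n15.val = 0  [terminal]
28. n16.live = false  [terminal]
29. n17.live = true  [terminal]
30. n14.env = true  [D.pre > 4]
31. n13.tag = 27  [27]
32. n13.sig = 17  [17]
33. n18.tag = true  [terminal]
34. n19.pre = 19  [A₁.sig * 2 - 15]
35. n19.cnt = false  [A₁.tag > 27]
36. n19.tag = true  [g.tag == true]
37. n20.pre = 24  [24]
38. n20.cnt = true  [D₀.pre > 18]
39. n20.tag = false  [D₀.cnt == true]
40. n21.tag = false  [terminal]
41. n22.cnt = -3  [terminal]
42. n20.env = false  [D.tag == true]
43. n24.cnt = 3  [terminal]
44. n23.val = false  [false]
45. n23.fin = false  [c.cnt > 3]
46. n25.tag = true  [terminal]
47. n19.env = true  [D₀.pre > 18]
48. n12.tag = 1  [A₁.tag - 26]
49. n12.sig = 28  [A₁.tag + A₁.sig - 16]
50. n0.val = false  [D.env == true]
51. n0.fin = false  [not E.hot]

24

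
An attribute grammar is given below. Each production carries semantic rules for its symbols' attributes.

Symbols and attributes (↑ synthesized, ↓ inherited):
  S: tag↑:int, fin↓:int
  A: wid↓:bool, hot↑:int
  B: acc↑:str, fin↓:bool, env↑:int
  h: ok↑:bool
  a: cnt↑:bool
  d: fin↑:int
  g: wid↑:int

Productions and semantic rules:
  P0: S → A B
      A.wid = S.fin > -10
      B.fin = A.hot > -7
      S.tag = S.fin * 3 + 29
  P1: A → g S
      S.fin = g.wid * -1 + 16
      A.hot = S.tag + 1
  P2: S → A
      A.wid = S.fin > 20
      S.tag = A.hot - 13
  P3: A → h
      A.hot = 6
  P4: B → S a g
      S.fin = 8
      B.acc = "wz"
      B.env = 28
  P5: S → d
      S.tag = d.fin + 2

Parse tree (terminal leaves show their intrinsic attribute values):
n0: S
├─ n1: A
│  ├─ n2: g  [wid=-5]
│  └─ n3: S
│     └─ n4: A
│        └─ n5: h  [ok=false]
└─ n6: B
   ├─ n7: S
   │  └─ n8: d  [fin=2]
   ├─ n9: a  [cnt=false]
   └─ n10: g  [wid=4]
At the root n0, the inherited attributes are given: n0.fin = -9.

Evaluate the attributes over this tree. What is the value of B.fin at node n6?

true

1. n0.fin = -9  [given at root]
2. n1.wid = true  [S.fin > -10]
3. n2.wid = -5  [terminal]
4. n3.fin = 21  [g.wid * -1 + 16]
5. n4.wid = true  [S.fin > 20]
6. n5.ok = false  [terminal]
7. n4.hot = 6  [6]
8. n3.tag = -7  [A.hot - 13]
9. n1.hot = -6  [S.tag + 1]
10. n6.fin = true  [A.hot > -7]
11. n7.fin = 8  [8]
12. n8.fin = 2  [terminal]
13. n7.tag = 4  [d.fin + 2]
14. n9.cnt = false  [terminal]
15. n10.wid = 4  [terminal]
16. n6.acc = "wz"  ["wz"]
17. n6.env = 28  [28]
18. n0.tag = 2  [S.fin * 3 + 29]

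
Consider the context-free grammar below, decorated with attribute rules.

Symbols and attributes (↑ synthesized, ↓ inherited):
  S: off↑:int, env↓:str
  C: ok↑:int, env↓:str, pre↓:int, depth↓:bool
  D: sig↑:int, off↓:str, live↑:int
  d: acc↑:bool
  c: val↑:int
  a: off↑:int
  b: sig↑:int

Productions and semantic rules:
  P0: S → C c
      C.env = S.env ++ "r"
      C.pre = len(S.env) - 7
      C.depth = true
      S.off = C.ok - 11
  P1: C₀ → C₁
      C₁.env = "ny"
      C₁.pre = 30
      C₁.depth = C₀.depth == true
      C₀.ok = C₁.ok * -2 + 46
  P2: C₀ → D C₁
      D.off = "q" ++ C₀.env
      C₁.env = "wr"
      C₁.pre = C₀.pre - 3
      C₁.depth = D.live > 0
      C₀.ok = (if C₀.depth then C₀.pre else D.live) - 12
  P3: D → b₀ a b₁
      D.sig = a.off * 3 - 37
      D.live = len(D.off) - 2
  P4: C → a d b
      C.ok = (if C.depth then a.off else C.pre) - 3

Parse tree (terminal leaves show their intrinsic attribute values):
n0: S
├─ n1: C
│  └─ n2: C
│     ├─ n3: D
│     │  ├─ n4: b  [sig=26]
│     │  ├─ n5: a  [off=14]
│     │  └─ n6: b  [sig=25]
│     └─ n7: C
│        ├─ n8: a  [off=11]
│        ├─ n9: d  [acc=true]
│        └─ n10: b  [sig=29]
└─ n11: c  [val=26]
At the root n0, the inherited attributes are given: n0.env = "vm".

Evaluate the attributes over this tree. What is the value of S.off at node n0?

-1

1. n0.env = "vm"  [given at root]
2. n1.env = "vmr"  [S.env ++ "r"]
3. n1.pre = -5  [len(S.env) - 7]
4. n1.depth = true  [true]
5. n2.env = "ny"  ["ny"]
6. n2.pre = 30  [30]
7. n2.depth = true  [C₀.depth == true]
8. n3.off = "qny"  ["q" ++ C₀.env]
9. n4.sig = 26  [terminal]
10. n5.off = 14  [terminal]
11. n6.sig = 25  [terminal]
12. n3.sig = 5  [a.off * 3 - 37]
13. n3.live = 1  [len(D.off) - 2]
14. n7.env = "wr"  ["wr"]
15. n7.pre = 27  [C₀.pre - 3]
16. n7.depth = true  [D.live > 0]
17. n8.off = 11  [terminal]
18. n9.acc = true  [terminal]
19. n10.sig = 29  [terminal]
20. n7.ok = 8  [(if C.depth then a.off else C.pre) - 3]
21. n2.ok = 18  [(if C₀.depth then C₀.pre else D.live) - 12]
22. n1.ok = 10  [C₁.ok * -2 + 46]
23. n11.val = 26  [terminal]
24. n0.off = -1  [C.ok - 11]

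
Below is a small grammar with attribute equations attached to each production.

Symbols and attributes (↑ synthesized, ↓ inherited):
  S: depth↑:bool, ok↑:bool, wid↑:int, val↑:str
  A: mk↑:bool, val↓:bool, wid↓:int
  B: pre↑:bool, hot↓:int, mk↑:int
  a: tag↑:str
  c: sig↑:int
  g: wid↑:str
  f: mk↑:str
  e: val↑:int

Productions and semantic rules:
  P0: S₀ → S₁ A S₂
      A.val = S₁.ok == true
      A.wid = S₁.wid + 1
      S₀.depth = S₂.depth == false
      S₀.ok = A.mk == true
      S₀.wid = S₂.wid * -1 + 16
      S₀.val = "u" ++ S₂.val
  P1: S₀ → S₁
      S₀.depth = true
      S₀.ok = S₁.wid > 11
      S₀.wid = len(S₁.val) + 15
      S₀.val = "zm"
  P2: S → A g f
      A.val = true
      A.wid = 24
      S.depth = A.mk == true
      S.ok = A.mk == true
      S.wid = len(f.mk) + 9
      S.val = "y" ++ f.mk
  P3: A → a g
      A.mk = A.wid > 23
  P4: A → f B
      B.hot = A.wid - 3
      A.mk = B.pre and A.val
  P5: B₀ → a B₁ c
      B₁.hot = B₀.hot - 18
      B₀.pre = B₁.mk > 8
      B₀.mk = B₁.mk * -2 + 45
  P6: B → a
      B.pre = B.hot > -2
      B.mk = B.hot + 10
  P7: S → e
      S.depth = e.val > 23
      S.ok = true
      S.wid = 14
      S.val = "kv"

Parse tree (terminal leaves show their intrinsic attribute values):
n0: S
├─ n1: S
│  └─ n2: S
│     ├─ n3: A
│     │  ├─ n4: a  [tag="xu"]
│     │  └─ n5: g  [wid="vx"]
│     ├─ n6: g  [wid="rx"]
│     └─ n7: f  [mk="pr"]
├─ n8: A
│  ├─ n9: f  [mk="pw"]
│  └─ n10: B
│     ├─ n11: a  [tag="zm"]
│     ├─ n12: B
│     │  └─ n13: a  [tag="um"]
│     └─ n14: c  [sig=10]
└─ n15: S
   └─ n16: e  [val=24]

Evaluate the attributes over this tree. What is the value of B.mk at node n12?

8

1. n3.val = true  [true]
2. n3.wid = 24  [24]
3. n4.tag = "xu"  [terminal]
4. n5.wid = "vx"  [terminal]
5. n3.mk = true  [A.wid > 23]
6. n6.wid = "rx"  [terminal]
7. n7.mk = "pr"  [terminal]
8. n2.depth = true  [A.mk == true]
9. n2.ok = true  [A.mk == true]
10. n2.wid = 11  [len(f.mk) + 9]
11. n2.val = "ypr"  ["y" ++ f.mk]
12. n1.depth = true  [true]
13. n1.ok = false  [S₁.wid > 11]
14. n1.wid = 18  [len(S₁.val) + 15]
15. n1.val = "zm"  ["zm"]
16. n8.val = false  [S₁.ok == true]
17. n8.wid = 19  [S₁.wid + 1]
18. n9.mk = "pw"  [terminal]
19. n10.hot = 16  [A.wid - 3]
20. n11.tag = "zm"  [terminal]
21. n12.hot = -2  [B₀.hot - 18]
22. n13.tag = "um"  [terminal]
23. n12.pre = false  [B.hot > -2]
24. n12.mk = 8  [B.hot + 10]
25. n14.sig = 10  [terminal]
26. n10.pre = false  [B₁.mk > 8]
27. n10.mk = 29  [B₁.mk * -2 + 45]
28. n8.mk = false  [B.pre and A.val]
29. n16.val = 24  [terminal]
30. n15.depth = true  [e.val > 23]
31. n15.ok = true  [true]
32. n15.wid = 14  [14]
33. n15.val = "kv"  ["kv"]
34. n0.depth = false  [S₂.depth == false]
35. n0.ok = false  [A.mk == true]
36. n0.wid = 2  [S₂.wid * -1 + 16]
37. n0.val = "ukv"  ["u" ++ S₂.val]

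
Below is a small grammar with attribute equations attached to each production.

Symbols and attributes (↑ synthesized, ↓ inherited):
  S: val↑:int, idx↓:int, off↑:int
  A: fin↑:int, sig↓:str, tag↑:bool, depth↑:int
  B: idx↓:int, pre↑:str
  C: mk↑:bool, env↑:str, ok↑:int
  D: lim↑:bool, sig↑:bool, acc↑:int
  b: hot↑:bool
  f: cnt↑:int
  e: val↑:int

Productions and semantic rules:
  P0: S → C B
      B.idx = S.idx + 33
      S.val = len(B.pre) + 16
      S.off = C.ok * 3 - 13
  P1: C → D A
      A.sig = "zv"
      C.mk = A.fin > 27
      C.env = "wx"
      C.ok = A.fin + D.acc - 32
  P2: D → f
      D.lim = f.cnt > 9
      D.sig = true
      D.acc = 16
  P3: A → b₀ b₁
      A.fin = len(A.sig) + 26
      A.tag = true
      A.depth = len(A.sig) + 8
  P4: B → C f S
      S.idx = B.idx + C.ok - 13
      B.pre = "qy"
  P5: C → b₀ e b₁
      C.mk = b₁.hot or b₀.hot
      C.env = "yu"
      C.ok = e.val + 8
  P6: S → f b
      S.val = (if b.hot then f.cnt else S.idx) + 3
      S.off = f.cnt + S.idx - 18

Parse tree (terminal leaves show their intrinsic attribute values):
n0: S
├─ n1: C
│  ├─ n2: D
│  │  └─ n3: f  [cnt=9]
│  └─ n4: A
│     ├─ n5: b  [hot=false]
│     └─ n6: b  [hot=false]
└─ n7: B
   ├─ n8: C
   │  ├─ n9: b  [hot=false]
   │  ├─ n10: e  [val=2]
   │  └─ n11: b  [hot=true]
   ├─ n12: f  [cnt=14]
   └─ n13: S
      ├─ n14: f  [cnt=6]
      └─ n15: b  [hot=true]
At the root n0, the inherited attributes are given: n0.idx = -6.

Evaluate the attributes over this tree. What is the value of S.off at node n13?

1. n0.idx = -6  [given at root]
2. n3.cnt = 9  [terminal]
3. n2.lim = false  [f.cnt > 9]
4. n2.sig = true  [true]
5. n2.acc = 16  [16]
6. n4.sig = "zv"  ["zv"]
7. n5.hot = false  [terminal]
8. n6.hot = false  [terminal]
9. n4.fin = 28  [len(A.sig) + 26]
10. n4.tag = true  [true]
11. n4.depth = 10  [len(A.sig) + 8]
12. n1.mk = true  [A.fin > 27]
13. n1.env = "wx"  ["wx"]
14. n1.ok = 12  [A.fin + D.acc - 32]
15. n7.idx = 27  [S.idx + 33]
16. n9.hot = false  [terminal]
17. n10.val = 2  [terminal]
18. n11.hot = true  [terminal]
19. n8.mk = true  [b₁.hot or b₀.hot]
20. n8.env = "yu"  ["yu"]
21. n8.ok = 10  [e.val + 8]
22. n12.cnt = 14  [terminal]
23. n13.idx = 24  [B.idx + C.ok - 13]
24. n14.cnt = 6  [terminal]
25. n15.hot = true  [terminal]
26. n13.val = 9  [(if b.hot then f.cnt else S.idx) + 3]
27. n13.off = 12  [f.cnt + S.idx - 18]
28. n7.pre = "qy"  ["qy"]
29. n0.val = 18  [len(B.pre) + 16]
30. n0.off = 23  [C.ok * 3 - 13]

12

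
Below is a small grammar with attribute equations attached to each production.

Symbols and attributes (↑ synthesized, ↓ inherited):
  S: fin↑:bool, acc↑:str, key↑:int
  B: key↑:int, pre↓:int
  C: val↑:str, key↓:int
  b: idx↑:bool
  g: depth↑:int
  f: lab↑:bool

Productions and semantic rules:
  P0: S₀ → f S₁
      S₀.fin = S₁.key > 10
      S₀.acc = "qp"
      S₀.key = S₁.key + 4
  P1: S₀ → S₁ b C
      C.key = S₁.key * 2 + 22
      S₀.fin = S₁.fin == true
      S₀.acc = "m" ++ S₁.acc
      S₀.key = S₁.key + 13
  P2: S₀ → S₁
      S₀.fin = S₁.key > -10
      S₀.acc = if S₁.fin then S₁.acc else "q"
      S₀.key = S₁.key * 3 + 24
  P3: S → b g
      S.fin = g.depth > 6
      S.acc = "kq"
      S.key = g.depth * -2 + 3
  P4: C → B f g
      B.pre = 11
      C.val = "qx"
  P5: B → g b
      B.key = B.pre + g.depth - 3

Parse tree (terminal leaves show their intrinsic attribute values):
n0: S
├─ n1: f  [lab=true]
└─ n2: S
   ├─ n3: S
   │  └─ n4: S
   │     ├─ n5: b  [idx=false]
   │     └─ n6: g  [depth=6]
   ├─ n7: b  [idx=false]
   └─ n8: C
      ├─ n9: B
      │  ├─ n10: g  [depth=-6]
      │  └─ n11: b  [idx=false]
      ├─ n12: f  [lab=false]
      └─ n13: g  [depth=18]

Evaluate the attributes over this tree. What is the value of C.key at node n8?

1. n1.lab = true  [terminal]
2. n5.idx = false  [terminal]
3. n6.depth = 6  [terminal]
4. n4.fin = false  [g.depth > 6]
5. n4.acc = "kq"  ["kq"]
6. n4.key = -9  [g.depth * -2 + 3]
7. n3.fin = true  [S₁.key > -10]
8. n3.acc = "q"  [if S₁.fin then S₁.acc else "q"]
9. n3.key = -3  [S₁.key * 3 + 24]
10. n7.idx = false  [terminal]
11. n8.key = 16  [S₁.key * 2 + 22]
12. n9.pre = 11  [11]
13. n10.depth = -6  [terminal]
14. n11.idx = false  [terminal]
15. n9.key = 2  [B.pre + g.depth - 3]
16. n12.lab = false  [terminal]
17. n13.depth = 18  [terminal]
18. n8.val = "qx"  ["qx"]
19. n2.fin = true  [S₁.fin == true]
20. n2.acc = "mq"  ["m" ++ S₁.acc]
21. n2.key = 10  [S₁.key + 13]
22. n0.fin = false  [S₁.key > 10]
23. n0.acc = "qp"  ["qp"]
24. n0.key = 14  [S₁.key + 4]

16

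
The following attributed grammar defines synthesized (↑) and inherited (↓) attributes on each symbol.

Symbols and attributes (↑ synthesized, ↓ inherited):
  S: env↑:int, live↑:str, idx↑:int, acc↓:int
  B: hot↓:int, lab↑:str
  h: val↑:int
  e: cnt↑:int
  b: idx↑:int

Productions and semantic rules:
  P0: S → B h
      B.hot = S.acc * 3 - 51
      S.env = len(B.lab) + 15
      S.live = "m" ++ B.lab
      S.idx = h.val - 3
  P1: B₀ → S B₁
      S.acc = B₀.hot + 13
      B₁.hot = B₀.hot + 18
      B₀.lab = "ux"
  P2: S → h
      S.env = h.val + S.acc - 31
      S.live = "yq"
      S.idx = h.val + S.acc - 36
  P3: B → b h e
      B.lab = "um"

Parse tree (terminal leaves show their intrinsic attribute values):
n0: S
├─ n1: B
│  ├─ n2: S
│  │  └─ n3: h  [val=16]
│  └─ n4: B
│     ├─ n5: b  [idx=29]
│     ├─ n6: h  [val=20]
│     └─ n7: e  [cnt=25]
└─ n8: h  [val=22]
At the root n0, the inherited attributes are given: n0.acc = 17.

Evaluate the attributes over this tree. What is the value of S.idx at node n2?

-7

1. n0.acc = 17  [given at root]
2. n1.hot = 0  [S.acc * 3 - 51]
3. n2.acc = 13  [B₀.hot + 13]
4. n3.val = 16  [terminal]
5. n2.env = -2  [h.val + S.acc - 31]
6. n2.live = "yq"  ["yq"]
7. n2.idx = -7  [h.val + S.acc - 36]
8. n4.hot = 18  [B₀.hot + 18]
9. n5.idx = 29  [terminal]
10. n6.val = 20  [terminal]
11. n7.cnt = 25  [terminal]
12. n4.lab = "um"  ["um"]
13. n1.lab = "ux"  ["ux"]
14. n8.val = 22  [terminal]
15. n0.env = 17  [len(B.lab) + 15]
16. n0.live = "mux"  ["m" ++ B.lab]
17. n0.idx = 19  [h.val - 3]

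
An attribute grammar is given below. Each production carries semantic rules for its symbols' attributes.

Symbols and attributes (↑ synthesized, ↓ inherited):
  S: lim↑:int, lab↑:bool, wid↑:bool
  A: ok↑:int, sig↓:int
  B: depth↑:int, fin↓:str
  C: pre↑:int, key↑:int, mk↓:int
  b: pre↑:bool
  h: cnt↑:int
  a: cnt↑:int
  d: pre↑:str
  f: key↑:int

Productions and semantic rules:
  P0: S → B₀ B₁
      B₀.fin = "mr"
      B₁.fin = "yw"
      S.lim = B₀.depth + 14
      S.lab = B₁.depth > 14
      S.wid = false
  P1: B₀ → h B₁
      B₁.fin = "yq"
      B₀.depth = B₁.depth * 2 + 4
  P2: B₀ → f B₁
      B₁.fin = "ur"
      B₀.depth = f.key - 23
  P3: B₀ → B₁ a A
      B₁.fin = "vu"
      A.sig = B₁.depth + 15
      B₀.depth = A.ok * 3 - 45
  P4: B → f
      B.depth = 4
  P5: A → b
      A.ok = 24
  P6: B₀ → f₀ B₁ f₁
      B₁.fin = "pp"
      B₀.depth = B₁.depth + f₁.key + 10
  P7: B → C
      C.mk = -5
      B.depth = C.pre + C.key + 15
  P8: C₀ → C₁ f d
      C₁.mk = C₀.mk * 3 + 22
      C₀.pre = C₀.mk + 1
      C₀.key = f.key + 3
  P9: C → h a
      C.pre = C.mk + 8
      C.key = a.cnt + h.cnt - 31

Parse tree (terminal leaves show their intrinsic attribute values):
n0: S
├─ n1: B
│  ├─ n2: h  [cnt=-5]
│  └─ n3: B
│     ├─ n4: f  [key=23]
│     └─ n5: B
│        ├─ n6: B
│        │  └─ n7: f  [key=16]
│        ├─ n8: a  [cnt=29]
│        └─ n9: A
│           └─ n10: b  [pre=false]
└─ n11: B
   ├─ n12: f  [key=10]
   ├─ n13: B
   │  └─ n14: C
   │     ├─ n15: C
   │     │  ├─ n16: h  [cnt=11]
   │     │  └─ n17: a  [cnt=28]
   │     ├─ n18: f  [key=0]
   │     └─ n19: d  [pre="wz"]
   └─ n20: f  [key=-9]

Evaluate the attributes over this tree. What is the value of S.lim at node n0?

18

1. n1.fin = "mr"  ["mr"]
2. n2.cnt = -5  [terminal]
3. n3.fin = "yq"  ["yq"]
4. n4.key = 23  [terminal]
5. n5.fin = "ur"  ["ur"]
6. n6.fin = "vu"  ["vu"]
7. n7.key = 16  [terminal]
8. n6.depth = 4  [4]
9. n8.cnt = 29  [terminal]
10. n9.sig = 19  [B₁.depth + 15]
11. n10.pre = false  [terminal]
12. n9.ok = 24  [24]
13. n5.depth = 27  [A.ok * 3 - 45]
14. n3.depth = 0  [f.key - 23]
15. n1.depth = 4  [B₁.depth * 2 + 4]
16. n11.fin = "yw"  ["yw"]
17. n12.key = 10  [terminal]
18. n13.fin = "pp"  ["pp"]
19. n14.mk = -5  [-5]
20. n15.mk = 7  [C₀.mk * 3 + 22]
21. n16.cnt = 11  [terminal]
22. n17.cnt = 28  [terminal]
23. n15.pre = 15  [C.mk + 8]
24. n15.key = 8  [a.cnt + h.cnt - 31]
25. n18.key = 0  [terminal]
26. n19.pre = "wz"  [terminal]
27. n14.pre = -4  [C₀.mk + 1]
28. n14.key = 3  [f.key + 3]
29. n13.depth = 14  [C.pre + C.key + 15]
30. n20.key = -9  [terminal]
31. n11.depth = 15  [B₁.depth + f₁.key + 10]
32. n0.lim = 18  [B₀.depth + 14]
33. n0.lab = true  [B₁.depth > 14]
34. n0.wid = false  [false]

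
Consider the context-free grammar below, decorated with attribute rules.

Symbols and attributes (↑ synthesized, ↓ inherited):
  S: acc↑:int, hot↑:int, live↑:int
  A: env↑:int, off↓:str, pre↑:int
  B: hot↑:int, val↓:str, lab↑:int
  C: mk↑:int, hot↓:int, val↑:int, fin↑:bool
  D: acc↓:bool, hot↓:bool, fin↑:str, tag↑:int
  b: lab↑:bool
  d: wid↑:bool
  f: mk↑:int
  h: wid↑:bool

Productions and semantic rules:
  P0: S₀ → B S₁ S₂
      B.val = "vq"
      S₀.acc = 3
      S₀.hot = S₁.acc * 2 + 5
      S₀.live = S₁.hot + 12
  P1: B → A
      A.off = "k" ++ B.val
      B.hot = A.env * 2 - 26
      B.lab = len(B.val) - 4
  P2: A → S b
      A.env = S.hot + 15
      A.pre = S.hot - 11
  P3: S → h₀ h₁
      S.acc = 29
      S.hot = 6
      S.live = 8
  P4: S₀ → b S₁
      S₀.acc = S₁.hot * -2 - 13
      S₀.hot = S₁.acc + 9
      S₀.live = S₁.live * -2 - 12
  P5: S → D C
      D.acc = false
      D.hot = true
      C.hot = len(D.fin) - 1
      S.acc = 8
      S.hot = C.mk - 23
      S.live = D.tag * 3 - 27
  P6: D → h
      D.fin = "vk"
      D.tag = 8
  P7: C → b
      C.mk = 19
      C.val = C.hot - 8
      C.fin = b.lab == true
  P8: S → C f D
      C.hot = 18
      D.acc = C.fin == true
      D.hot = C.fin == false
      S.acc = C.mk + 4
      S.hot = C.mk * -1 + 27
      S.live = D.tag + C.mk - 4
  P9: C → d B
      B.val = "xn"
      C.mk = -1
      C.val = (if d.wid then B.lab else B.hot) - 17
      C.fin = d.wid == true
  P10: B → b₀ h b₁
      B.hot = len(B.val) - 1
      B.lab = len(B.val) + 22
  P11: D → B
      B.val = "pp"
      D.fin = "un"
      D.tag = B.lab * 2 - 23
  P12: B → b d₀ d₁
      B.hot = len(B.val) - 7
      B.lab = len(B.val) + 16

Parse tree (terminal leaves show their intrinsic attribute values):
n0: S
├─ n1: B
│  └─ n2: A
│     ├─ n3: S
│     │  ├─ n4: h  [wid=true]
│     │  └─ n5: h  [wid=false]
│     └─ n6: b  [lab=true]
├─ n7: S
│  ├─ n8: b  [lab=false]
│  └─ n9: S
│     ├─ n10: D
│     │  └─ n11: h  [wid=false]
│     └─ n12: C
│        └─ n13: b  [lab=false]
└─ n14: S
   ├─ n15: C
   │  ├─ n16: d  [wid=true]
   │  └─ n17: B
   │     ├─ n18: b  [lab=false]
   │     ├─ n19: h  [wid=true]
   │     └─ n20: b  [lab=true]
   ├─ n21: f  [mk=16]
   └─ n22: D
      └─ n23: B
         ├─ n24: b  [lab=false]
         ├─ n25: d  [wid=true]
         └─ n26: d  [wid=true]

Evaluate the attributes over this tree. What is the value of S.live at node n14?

1. n1.val = "vq"  ["vq"]
2. n2.off = "kvq"  ["k" ++ B.val]
3. n4.wid = true  [terminal]
4. n5.wid = false  [terminal]
5. n3.acc = 29  [29]
6. n3.hot = 6  [6]
7. n3.live = 8  [8]
8. n6.lab = true  [terminal]
9. n2.env = 21  [S.hot + 15]
10. n2.pre = -5  [S.hot - 11]
11. n1.hot = 16  [A.env * 2 - 26]
12. n1.lab = -2  [len(B.val) - 4]
13. n8.lab = false  [terminal]
14. n10.acc = false  [false]
15. n10.hot = true  [true]
16. n11.wid = false  [terminal]
17. n10.fin = "vk"  ["vk"]
18. n10.tag = 8  [8]
19. n12.hot = 1  [len(D.fin) - 1]
20. n13.lab = false  [terminal]
21. n12.mk = 19  [19]
22. n12.val = -7  [C.hot - 8]
23. n12.fin = false  [b.lab == true]
24. n9.acc = 8  [8]
25. n9.hot = -4  [C.mk - 23]
26. n9.live = -3  [D.tag * 3 - 27]
27. n7.acc = -5  [S₁.hot * -2 - 13]
28. n7.hot = 17  [S₁.acc + 9]
29. n7.live = -6  [S₁.live * -2 - 12]
30. n15.hot = 18  [18]
31. n16.wid = true  [terminal]
32. n17.val = "xn"  ["xn"]
33. n18.lab = false  [terminal]
34. n19.wid = true  [terminal]
35. n20.lab = true  [terminal]
36. n17.hot = 1  [len(B.val) - 1]
37. n17.lab = 24  [len(B.val) + 22]
38. n15.mk = -1  [-1]
39. n15.val = 7  [(if d.wid then B.lab else B.hot) - 17]
40. n15.fin = true  [d.wid == true]
41. n21.mk = 16  [terminal]
42. n22.acc = true  [C.fin == true]
43. n22.hot = false  [C.fin == false]
44. n23.val = "pp"  ["pp"]
45. n24.lab = false  [terminal]
46. n25.wid = true  [terminal]
47. n26.wid = true  [terminal]
48. n23.hot = -5  [len(B.val) - 7]
49. n23.lab = 18  [len(B.val) + 16]
50. n22.fin = "un"  ["un"]
51. n22.tag = 13  [B.lab * 2 - 23]
52. n14.acc = 3  [C.mk + 4]
53. n14.hot = 28  [C.mk * -1 + 27]
54. n14.live = 8  [D.tag + C.mk - 4]
55. n0.acc = 3  [3]
56. n0.hot = -5  [S₁.acc * 2 + 5]
57. n0.live = 29  [S₁.hot + 12]

8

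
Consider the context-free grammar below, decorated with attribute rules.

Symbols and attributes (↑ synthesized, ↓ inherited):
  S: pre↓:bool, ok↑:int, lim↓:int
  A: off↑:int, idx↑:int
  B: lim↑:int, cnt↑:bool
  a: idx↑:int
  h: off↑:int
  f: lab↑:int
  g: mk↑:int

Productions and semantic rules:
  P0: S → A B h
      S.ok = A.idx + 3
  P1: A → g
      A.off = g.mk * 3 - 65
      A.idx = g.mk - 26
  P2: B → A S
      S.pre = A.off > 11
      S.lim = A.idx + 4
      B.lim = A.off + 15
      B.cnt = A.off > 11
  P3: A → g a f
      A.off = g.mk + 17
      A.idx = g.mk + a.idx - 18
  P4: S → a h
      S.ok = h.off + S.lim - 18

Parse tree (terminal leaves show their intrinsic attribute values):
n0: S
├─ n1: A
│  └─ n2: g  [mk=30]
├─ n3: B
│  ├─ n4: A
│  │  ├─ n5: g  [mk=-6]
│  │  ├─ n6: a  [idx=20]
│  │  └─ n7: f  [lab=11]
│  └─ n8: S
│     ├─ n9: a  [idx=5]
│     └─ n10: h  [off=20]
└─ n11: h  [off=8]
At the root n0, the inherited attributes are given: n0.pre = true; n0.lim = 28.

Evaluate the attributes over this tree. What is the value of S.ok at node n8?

1. n0.pre = true  [given at root]
2. n0.lim = 28  [given at root]
3. n2.mk = 30  [terminal]
4. n1.off = 25  [g.mk * 3 - 65]
5. n1.idx = 4  [g.mk - 26]
6. n5.mk = -6  [terminal]
7. n6.idx = 20  [terminal]
8. n7.lab = 11  [terminal]
9. n4.off = 11  [g.mk + 17]
10. n4.idx = -4  [g.mk + a.idx - 18]
11. n8.pre = false  [A.off > 11]
12. n8.lim = 0  [A.idx + 4]
13. n9.idx = 5  [terminal]
14. n10.off = 20  [terminal]
15. n8.ok = 2  [h.off + S.lim - 18]
16. n3.lim = 26  [A.off + 15]
17. n3.cnt = false  [A.off > 11]
18. n11.off = 8  [terminal]
19. n0.ok = 7  [A.idx + 3]

2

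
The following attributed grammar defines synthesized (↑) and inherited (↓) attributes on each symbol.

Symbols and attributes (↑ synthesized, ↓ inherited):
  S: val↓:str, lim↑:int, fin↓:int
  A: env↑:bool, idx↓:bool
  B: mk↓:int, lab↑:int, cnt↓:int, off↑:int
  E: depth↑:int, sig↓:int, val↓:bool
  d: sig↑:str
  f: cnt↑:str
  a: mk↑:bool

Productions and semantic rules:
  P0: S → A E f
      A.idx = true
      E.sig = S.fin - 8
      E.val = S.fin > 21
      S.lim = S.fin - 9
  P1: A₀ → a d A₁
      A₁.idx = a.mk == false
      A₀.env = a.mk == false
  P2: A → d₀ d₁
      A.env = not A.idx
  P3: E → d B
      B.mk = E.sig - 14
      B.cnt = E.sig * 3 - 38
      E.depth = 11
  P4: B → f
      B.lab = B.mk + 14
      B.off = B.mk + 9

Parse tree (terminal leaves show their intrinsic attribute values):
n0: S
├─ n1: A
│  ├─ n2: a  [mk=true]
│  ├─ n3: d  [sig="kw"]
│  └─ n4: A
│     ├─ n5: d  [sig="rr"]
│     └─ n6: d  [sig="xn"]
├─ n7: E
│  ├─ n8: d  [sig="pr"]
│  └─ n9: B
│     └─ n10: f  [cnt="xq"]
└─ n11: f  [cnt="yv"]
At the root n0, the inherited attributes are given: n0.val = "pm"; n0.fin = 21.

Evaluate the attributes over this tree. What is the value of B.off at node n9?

8

1. n0.val = "pm"  [given at root]
2. n0.fin = 21  [given at root]
3. n1.idx = true  [true]
4. n2.mk = true  [terminal]
5. n3.sig = "kw"  [terminal]
6. n4.idx = false  [a.mk == false]
7. n5.sig = "rr"  [terminal]
8. n6.sig = "xn"  [terminal]
9. n4.env = true  [not A.idx]
10. n1.env = false  [a.mk == false]
11. n7.sig = 13  [S.fin - 8]
12. n7.val = false  [S.fin > 21]
13. n8.sig = "pr"  [terminal]
14. n9.mk = -1  [E.sig - 14]
15. n9.cnt = 1  [E.sig * 3 - 38]
16. n10.cnt = "xq"  [terminal]
17. n9.lab = 13  [B.mk + 14]
18. n9.off = 8  [B.mk + 9]
19. n7.depth = 11  [11]
20. n11.cnt = "yv"  [terminal]
21. n0.lim = 12  [S.fin - 9]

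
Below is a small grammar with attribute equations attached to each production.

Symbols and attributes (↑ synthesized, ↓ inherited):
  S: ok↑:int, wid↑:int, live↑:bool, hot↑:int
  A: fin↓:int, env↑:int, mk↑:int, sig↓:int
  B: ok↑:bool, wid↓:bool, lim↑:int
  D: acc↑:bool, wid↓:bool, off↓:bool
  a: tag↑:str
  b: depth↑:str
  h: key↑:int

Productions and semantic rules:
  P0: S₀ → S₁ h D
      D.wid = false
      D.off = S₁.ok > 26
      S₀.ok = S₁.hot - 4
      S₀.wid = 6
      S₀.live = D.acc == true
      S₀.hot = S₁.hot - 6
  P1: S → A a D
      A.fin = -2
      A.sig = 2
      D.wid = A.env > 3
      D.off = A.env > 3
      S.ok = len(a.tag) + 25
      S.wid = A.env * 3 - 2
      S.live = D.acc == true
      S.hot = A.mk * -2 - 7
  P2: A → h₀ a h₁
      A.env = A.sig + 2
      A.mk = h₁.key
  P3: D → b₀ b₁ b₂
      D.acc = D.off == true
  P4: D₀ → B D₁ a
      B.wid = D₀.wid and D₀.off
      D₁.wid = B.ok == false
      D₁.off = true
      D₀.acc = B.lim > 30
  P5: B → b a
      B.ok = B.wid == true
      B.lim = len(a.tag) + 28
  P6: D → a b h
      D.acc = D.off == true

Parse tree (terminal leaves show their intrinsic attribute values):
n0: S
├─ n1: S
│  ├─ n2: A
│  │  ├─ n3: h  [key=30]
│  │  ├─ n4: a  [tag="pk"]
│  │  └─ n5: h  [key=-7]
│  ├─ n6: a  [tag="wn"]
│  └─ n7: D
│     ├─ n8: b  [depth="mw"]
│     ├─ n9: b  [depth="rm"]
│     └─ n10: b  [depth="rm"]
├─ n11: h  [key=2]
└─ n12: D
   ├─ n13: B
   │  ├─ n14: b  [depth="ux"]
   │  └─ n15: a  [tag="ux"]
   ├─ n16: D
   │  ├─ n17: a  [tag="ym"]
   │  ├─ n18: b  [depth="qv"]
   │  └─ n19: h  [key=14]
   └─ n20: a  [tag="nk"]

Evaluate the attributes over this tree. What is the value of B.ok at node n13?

1. n2.fin = -2  [-2]
2. n2.sig = 2  [2]
3. n3.key = 30  [terminal]
4. n4.tag = "pk"  [terminal]
5. n5.key = -7  [terminal]
6. n2.env = 4  [A.sig + 2]
7. n2.mk = -7  [h₁.key]
8. n6.tag = "wn"  [terminal]
9. n7.wid = true  [A.env > 3]
10. n7.off = true  [A.env > 3]
11. n8.depth = "mw"  [terminal]
12. n9.depth = "rm"  [terminal]
13. n10.depth = "rm"  [terminal]
14. n7.acc = true  [D.off == true]
15. n1.ok = 27  [len(a.tag) + 25]
16. n1.wid = 10  [A.env * 3 - 2]
17. n1.live = true  [D.acc == true]
18. n1.hot = 7  [A.mk * -2 - 7]
19. n11.key = 2  [terminal]
20. n12.wid = false  [false]
21. n12.off = true  [S₁.ok > 26]
22. n13.wid = false  [D₀.wid and D₀.off]
23. n14.depth = "ux"  [terminal]
24. n15.tag = "ux"  [terminal]
25. n13.ok = false  [B.wid == true]
26. n13.lim = 30  [len(a.tag) + 28]
27. n16.wid = true  [B.ok == false]
28. n16.off = true  [true]
29. n17.tag = "ym"  [terminal]
30. n18.depth = "qv"  [terminal]
31. n19.key = 14  [terminal]
32. n16.acc = true  [D.off == true]
33. n20.tag = "nk"  [terminal]
34. n12.acc = false  [B.lim > 30]
35. n0.ok = 3  [S₁.hot - 4]
36. n0.wid = 6  [6]
37. n0.live = false  [D.acc == true]
38. n0.hot = 1  [S₁.hot - 6]

false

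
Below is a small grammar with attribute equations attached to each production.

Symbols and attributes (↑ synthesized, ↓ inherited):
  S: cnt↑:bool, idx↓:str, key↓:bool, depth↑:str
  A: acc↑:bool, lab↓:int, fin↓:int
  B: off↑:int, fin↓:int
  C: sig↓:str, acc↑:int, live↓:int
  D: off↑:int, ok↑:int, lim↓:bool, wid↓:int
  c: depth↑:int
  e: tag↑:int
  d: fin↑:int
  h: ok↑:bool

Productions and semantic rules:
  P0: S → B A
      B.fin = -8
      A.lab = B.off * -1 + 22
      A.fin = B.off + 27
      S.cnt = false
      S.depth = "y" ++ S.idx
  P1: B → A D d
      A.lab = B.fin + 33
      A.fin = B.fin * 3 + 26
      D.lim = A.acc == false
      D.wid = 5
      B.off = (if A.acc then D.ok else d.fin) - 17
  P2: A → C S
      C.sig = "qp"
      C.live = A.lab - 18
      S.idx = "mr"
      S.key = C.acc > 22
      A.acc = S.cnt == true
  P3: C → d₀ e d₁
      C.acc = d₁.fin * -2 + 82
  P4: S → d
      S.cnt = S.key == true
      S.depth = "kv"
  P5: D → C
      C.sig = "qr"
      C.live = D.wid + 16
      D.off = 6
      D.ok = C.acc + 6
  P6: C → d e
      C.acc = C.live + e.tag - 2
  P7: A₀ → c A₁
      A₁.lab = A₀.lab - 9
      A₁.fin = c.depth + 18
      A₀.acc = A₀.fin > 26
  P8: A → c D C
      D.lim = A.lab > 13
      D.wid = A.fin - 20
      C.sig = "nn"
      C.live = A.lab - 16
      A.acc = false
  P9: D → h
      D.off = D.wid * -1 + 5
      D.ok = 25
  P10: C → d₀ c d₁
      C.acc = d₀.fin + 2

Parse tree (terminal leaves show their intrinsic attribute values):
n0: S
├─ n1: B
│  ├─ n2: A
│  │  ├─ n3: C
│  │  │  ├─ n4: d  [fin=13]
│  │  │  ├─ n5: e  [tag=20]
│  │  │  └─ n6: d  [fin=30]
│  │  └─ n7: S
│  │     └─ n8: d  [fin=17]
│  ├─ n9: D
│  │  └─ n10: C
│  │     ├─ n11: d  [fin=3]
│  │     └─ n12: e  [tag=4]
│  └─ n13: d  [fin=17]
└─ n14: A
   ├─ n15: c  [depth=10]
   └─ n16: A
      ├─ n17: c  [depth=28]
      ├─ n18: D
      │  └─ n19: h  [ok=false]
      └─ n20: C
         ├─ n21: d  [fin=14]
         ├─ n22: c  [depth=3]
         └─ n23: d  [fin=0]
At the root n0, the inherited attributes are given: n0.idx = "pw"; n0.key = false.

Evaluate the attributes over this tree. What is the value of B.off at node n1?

1. n0.idx = "pw"  [given at root]
2. n0.key = false  [given at root]
3. n1.fin = -8  [-8]
4. n2.lab = 25  [B.fin + 33]
5. n2.fin = 2  [B.fin * 3 + 26]
6. n3.sig = "qp"  ["qp"]
7. n3.live = 7  [A.lab - 18]
8. n4.fin = 13  [terminal]
9. n5.tag = 20  [terminal]
10. n6.fin = 30  [terminal]
11. n3.acc = 22  [d₁.fin * -2 + 82]
12. n7.idx = "mr"  ["mr"]
13. n7.key = false  [C.acc > 22]
14. n8.fin = 17  [terminal]
15. n7.cnt = false  [S.key == true]
16. n7.depth = "kv"  ["kv"]
17. n2.acc = false  [S.cnt == true]
18. n9.lim = true  [A.acc == false]
19. n9.wid = 5  [5]
20. n10.sig = "qr"  ["qr"]
21. n10.live = 21  [D.wid + 16]
22. n11.fin = 3  [terminal]
23. n12.tag = 4  [terminal]
24. n10.acc = 23  [C.live + e.tag - 2]
25. n9.off = 6  [6]
26. n9.ok = 29  [C.acc + 6]
27. n13.fin = 17  [terminal]
28. n1.off = 0  [(if A.acc then D.ok else d.fin) - 17]
29. n14.lab = 22  [B.off * -1 + 22]
30. n14.fin = 27  [B.off + 27]
31. n15.depth = 10  [terminal]
32. n16.lab = 13  [A₀.lab - 9]
33. n16.fin = 28  [c.depth + 18]
34. n17.depth = 28  [terminal]
35. n18.lim = false  [A.lab > 13]
36. n18.wid = 8  [A.fin - 20]
37. n19.ok = false  [terminal]
38. n18.off = -3  [D.wid * -1 + 5]
39. n18.ok = 25  [25]
40. n20.sig = "nn"  ["nn"]
41. n20.live = -3  [A.lab - 16]
42. n21.fin = 14  [terminal]
43. n22.depth = 3  [terminal]
44. n23.fin = 0  [terminal]
45. n20.acc = 16  [d₀.fin + 2]
46. n16.acc = false  [false]
47. n14.acc = true  [A₀.fin > 26]
48. n0.cnt = false  [false]
49. n0.depth = "ypw"  ["y" ++ S.idx]

0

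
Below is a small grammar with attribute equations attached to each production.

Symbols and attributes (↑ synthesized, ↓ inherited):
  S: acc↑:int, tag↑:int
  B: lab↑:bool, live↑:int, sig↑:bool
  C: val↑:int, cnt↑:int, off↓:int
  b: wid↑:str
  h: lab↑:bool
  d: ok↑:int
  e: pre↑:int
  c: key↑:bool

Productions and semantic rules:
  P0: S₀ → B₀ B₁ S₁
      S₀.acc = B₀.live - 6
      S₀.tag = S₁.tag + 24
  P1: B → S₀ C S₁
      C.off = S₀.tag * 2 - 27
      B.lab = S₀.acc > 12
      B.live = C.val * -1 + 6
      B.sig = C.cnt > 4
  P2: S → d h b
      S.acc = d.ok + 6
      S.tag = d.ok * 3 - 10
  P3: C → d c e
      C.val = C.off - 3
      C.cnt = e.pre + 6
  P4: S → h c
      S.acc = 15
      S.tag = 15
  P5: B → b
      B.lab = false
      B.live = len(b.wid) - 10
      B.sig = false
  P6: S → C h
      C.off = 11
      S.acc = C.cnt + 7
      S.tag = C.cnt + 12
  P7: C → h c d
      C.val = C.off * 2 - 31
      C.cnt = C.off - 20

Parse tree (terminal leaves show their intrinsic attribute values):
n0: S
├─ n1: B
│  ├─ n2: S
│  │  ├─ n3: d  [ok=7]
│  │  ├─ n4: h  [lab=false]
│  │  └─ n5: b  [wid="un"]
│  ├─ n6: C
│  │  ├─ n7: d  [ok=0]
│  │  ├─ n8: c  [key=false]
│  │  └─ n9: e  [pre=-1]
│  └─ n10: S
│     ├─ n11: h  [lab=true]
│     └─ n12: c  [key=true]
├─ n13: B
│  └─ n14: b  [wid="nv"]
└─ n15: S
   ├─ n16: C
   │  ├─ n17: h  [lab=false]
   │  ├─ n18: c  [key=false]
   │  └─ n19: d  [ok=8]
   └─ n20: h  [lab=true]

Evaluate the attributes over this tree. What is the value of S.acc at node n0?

1. n3.ok = 7  [terminal]
2. n4.lab = false  [terminal]
3. n5.wid = "un"  [terminal]
4. n2.acc = 13  [d.ok + 6]
5. n2.tag = 11  [d.ok * 3 - 10]
6. n6.off = -5  [S₀.tag * 2 - 27]
7. n7.ok = 0  [terminal]
8. n8.key = false  [terminal]
9. n9.pre = -1  [terminal]
10. n6.val = -8  [C.off - 3]
11. n6.cnt = 5  [e.pre + 6]
12. n11.lab = true  [terminal]
13. n12.key = true  [terminal]
14. n10.acc = 15  [15]
15. n10.tag = 15  [15]
16. n1.lab = true  [S₀.acc > 12]
17. n1.live = 14  [C.val * -1 + 6]
18. n1.sig = true  [C.cnt > 4]
19. n14.wid = "nv"  [terminal]
20. n13.lab = false  [false]
21. n13.live = -8  [len(b.wid) - 10]
22. n13.sig = false  [false]
23. n16.off = 11  [11]
24. n17.lab = false  [terminal]
25. n18.key = false  [terminal]
26. n19.ok = 8  [terminal]
27. n16.val = -9  [C.off * 2 - 31]
28. n16.cnt = -9  [C.off - 20]
29. n20.lab = true  [terminal]
30. n15.acc = -2  [C.cnt + 7]
31. n15.tag = 3  [C.cnt + 12]
32. n0.acc = 8  [B₀.live - 6]
33. n0.tag = 27  [S₁.tag + 24]

8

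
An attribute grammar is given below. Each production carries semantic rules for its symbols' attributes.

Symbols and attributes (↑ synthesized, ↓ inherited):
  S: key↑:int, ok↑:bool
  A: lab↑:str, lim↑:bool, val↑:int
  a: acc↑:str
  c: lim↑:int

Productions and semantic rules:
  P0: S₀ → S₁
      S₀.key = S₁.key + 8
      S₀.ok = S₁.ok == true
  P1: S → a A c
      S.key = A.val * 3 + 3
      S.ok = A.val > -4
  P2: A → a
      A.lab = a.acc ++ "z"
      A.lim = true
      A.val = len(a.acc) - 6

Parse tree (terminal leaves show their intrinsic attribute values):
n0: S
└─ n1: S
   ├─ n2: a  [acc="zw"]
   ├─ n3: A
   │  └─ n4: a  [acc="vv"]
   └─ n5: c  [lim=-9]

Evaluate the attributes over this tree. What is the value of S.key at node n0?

1. n2.acc = "zw"  [terminal]
2. n4.acc = "vv"  [terminal]
3. n3.lab = "vvz"  [a.acc ++ "z"]
4. n3.lim = true  [true]
5. n3.val = -4  [len(a.acc) - 6]
6. n5.lim = -9  [terminal]
7. n1.key = -9  [A.val * 3 + 3]
8. n1.ok = false  [A.val > -4]
9. n0.key = -1  [S₁.key + 8]
10. n0.ok = false  [S₁.ok == true]

-1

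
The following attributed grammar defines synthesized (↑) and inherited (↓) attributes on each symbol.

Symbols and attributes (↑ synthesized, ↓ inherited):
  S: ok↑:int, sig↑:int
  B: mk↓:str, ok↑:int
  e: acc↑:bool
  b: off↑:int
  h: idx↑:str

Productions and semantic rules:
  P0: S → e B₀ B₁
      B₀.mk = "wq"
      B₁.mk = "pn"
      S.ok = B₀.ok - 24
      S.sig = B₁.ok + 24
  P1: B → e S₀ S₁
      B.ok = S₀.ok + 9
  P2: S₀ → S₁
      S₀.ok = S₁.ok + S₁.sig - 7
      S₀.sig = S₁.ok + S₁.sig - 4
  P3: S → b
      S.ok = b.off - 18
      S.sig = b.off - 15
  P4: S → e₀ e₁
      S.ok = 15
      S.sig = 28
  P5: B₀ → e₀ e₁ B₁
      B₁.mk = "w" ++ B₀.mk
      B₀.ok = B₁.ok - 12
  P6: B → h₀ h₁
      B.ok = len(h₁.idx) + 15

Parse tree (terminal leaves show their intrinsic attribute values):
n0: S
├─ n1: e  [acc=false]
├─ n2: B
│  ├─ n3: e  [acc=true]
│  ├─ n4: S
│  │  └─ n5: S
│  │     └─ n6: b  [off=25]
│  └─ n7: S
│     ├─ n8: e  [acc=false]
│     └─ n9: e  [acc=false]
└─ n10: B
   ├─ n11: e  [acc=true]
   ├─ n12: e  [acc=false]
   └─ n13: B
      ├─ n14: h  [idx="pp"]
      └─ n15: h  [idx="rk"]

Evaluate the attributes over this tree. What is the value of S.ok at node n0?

1. n1.acc = false  [terminal]
2. n2.mk = "wq"  ["wq"]
3. n3.acc = true  [terminal]
4. n6.off = 25  [terminal]
5. n5.ok = 7  [b.off - 18]
6. n5.sig = 10  [b.off - 15]
7. n4.ok = 10  [S₁.ok + S₁.sig - 7]
8. n4.sig = 13  [S₁.ok + S₁.sig - 4]
9. n8.acc = false  [terminal]
10. n9.acc = false  [terminal]
11. n7.ok = 15  [15]
12. n7.sig = 28  [28]
13. n2.ok = 19  [S₀.ok + 9]
14. n10.mk = "pn"  ["pn"]
15. n11.acc = true  [terminal]
16. n12.acc = false  [terminal]
17. n13.mk = "wpn"  ["w" ++ B₀.mk]
18. n14.idx = "pp"  [terminal]
19. n15.idx = "rk"  [terminal]
20. n13.ok = 17  [len(h₁.idx) + 15]
21. n10.ok = 5  [B₁.ok - 12]
22. n0.ok = -5  [B₀.ok - 24]
23. n0.sig = 29  [B₁.ok + 24]

-5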